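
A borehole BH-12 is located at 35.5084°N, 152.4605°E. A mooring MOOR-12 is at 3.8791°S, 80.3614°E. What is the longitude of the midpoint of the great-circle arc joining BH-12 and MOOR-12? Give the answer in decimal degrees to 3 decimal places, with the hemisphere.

112.191°E

Bx = cos φ₂ cos Δλ = 0.306667,  By = cos φ₂ sin Δλ = -0.949410
φₘ = atan2(sin φ₁ + sin φ₂, √((cos φ₁ + Bx)² + By²)) = 19.25858°
λₘ = λ₁ + atan2(By, cos φ₁ + Bx) = 112.19059°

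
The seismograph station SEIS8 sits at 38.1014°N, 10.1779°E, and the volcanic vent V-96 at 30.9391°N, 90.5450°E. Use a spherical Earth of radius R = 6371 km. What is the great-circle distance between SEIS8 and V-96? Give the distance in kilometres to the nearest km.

Δφ = -7.1623°,  Δλ = 80.3671°
a = sin²(Δφ/2) + cos φ₁ cos φ₂ sin²(Δλ/2) = 0.284906
c = 2·arcsin(√a) = 1.126096 rad = 64.5205°
d = R·c = 6371 × 1.126096 = 7174.4 km

7174 km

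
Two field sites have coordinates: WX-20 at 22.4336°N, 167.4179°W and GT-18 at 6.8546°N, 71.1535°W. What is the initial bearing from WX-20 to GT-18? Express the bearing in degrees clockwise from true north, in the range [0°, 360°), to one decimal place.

81.3°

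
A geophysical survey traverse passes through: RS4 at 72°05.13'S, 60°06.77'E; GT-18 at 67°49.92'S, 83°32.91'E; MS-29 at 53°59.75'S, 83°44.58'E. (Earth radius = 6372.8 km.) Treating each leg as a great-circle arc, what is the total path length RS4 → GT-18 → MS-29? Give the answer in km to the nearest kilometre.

RS4: φ = -72.08550°, λ = +60.11283°
GT-18: φ = -67.83200°, λ = +83.54850°
MS-29: φ = -53.99583°, λ = +83.74300°
RS4→GT-18: c = 0.157189 rad, d = 1001.73 km
GT-18→MS-29: c = 0.241492 rad, d = 1538.98 km
Total = 1001.73 + 1538.98 = 2540.71 km

2541 km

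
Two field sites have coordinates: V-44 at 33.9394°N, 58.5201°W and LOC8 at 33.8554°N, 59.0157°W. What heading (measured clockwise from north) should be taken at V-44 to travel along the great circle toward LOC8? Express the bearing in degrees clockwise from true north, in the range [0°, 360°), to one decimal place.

258.6°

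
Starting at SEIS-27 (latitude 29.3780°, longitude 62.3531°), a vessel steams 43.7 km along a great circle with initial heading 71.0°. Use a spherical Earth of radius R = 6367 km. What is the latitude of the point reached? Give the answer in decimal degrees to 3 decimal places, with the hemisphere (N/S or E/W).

δ = d/R = 43.7/6367 = 0.006864 rad
φ₂ = arcsin(sin φ₁ cos δ + cos φ₁ sin δ cos θ)
   = arcsin(0.49057·0.99998 + 0.87140·0.00686·0.32557) = 29.50535°
λ₂ = λ₁ + atan2(sin θ sin δ cos φ₁, cos δ − sin φ₁ sin φ₂) = 62.78033°

29.505°N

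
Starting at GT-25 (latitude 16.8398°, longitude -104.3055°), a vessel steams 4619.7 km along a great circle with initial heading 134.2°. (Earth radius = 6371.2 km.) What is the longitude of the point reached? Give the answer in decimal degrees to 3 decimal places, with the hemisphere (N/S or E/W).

75.093°W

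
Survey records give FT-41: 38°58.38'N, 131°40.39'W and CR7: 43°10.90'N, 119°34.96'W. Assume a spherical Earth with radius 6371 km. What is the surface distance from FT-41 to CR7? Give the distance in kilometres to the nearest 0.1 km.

FT-41: φ = +38.97300°, λ = -131.67317°
CR7: φ = +43.18167°, λ = -119.58267°
Δφ = 4.2087°,  Δλ = 12.0905°
a = sin²(Δφ/2) + cos φ₁ cos φ₂ sin²(Δλ/2) = 0.007636
c = 2·arcsin(√a) = 0.174989 rad = 10.0262°
d = R·c = 6371 × 0.174989 = 1114.9 km

1114.9 km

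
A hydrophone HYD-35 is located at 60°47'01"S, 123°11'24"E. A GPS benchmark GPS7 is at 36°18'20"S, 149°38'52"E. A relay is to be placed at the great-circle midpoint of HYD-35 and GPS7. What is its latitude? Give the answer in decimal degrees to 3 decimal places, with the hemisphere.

HYD-35: φ = -60.78361°, λ = +123.19000°
GPS7: φ = -36.30556°, λ = +149.64778°
Bx = cos φ₂ cos Δλ = 0.721466,  By = cos φ₂ sin Δλ = 0.359046
φₘ = atan2(sin φ₁ + sin φ₂, √((cos φ₁ + Bx)² + By²)) = -49.26069°
λₘ = λ₁ + atan2(By, cos φ₁ + Bx) = 139.72281°

49.261°S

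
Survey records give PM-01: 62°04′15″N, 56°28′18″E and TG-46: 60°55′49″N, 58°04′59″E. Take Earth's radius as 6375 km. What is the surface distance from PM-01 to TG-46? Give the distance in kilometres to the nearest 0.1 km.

153.0 km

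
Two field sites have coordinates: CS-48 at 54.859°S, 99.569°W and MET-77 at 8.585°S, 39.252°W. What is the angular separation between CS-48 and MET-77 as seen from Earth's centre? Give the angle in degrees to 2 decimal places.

66.18°

Δφ = 46.2740°,  Δλ = 60.3170°
a = sin²(Δφ/2) + cos φ₁ cos φ₂ sin²(Δλ/2) = 0.298046
c = 2·arcsin(√a) = 1.155011 rad = 66.1773°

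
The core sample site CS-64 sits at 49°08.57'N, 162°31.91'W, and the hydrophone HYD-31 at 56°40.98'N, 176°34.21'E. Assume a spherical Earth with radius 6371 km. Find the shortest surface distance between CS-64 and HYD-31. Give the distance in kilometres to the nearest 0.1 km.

CS-64: φ = +49.14283°, λ = -162.53183°
HYD-31: φ = +56.68300°, λ = +176.57017°
Δφ = 7.5402°,  Δλ = -20.8980°
a = sin²(Δφ/2) + cos φ₁ cos φ₂ sin²(Δλ/2) = 0.016142
c = 2·arcsin(√a) = 0.254791 rad = 14.5985°
d = R·c = 6371 × 0.254791 = 1623.3 km

1623.3 km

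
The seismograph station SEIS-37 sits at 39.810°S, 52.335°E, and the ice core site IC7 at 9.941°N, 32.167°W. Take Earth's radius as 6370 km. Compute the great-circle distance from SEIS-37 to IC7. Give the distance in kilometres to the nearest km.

10248 km

Δφ = 49.7510°,  Δλ = -84.5020°
a = sin²(Δφ/2) + cos φ₁ cos φ₂ sin²(Δλ/2) = 0.519017
c = 2·arcsin(√a) = 1.608839 rad = 92.1797°
d = R·c = 6370 × 1.608839 = 10248.3 km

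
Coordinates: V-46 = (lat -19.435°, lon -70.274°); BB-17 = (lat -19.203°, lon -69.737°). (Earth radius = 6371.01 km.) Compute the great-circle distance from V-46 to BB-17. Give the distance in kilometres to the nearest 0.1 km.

62.0 km

Δφ = 0.2320°,  Δλ = 0.5370°
a = sin²(Δφ/2) + cos φ₁ cos φ₂ sin²(Δλ/2) = 0.000024
c = 2·arcsin(√a) = 0.009727 rad = 0.5573°
d = R·c = 6371.01 × 0.009727 = 62.0 km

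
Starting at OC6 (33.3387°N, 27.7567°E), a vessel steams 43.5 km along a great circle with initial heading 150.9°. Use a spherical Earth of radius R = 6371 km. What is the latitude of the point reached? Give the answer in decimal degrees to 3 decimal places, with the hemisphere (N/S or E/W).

32.997°N

δ = d/R = 43.5/6371 = 0.006828 rad
φ₂ = arcsin(sin φ₁ cos δ + cos φ₁ sin δ cos θ)
   = arcsin(0.54959·0.99998 + 0.83544·0.00683·-0.87377) = 32.99667°
λ₂ = λ₁ + atan2(sin θ sin δ cos φ₁, cos δ − sin φ₁ sin φ₂) = 27.98355°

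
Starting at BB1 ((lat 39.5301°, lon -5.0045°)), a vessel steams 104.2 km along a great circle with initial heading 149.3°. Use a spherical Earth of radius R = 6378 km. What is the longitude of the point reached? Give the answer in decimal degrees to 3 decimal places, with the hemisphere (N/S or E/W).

δ = d/R = 104.2/6378 = 0.016337 rad
φ₂ = arcsin(sin φ₁ cos δ + cos φ₁ sin δ cos θ)
   = arcsin(0.63648·0.99987 + 0.77129·0.01634·-0.85985) = 38.72361°
λ₂ = λ₁ + atan2(sin θ sin δ cos φ₁, cos δ − sin φ₁ sin φ₂) = -4.39196°

4.392°W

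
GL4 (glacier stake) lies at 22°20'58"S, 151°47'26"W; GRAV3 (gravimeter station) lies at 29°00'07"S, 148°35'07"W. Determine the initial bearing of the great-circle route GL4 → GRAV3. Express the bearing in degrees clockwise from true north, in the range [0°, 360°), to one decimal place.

157.2°

GL4: φ = -22.34944°, λ = -151.79056°
GRAV3: φ = -29.00194°, λ = -148.58528°
Δλ = 3.2053°
y = sin Δλ · cos φ₂ = 0.048902
x = cos φ₁ sin φ₂ − sin φ₁ cos φ₂ cos Δλ = -0.116368
θ = atan2(y, x) = 157.2060° → 157.2060° (mod 360°)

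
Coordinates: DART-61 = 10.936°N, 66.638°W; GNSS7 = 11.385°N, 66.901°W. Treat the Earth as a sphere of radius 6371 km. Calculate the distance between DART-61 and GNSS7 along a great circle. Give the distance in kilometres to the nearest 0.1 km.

Δφ = 0.4490°,  Δλ = -0.2630°
a = sin²(Δφ/2) + cos φ₁ cos φ₂ sin²(Δλ/2) = 0.000020
c = 2·arcsin(√a) = 0.009038 rad = 0.5179°
d = R·c = 6371 × 0.009038 = 57.6 km

57.6 km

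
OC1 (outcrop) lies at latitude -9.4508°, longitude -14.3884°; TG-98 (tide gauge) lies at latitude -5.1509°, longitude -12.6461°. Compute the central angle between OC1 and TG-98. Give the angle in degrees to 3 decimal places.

4.634°

Δφ = 4.2999°,  Δλ = 1.7423°
a = sin²(Δφ/2) + cos φ₁ cos φ₂ sin²(Δλ/2) = 0.001634
c = 2·arcsin(√a) = 0.080879 rad = 4.6340°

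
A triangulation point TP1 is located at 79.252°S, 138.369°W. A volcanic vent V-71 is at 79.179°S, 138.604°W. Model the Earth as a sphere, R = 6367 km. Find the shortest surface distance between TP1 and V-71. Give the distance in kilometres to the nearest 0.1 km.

9.5 km

Δφ = 0.0730°,  Δλ = -0.2350°
a = sin²(Δφ/2) + cos φ₁ cos φ₂ sin²(Δλ/2) = 0.000001
c = 2·arcsin(√a) = 0.001487 rad = 0.0852°
d = R·c = 6367 × 0.001487 = 9.5 km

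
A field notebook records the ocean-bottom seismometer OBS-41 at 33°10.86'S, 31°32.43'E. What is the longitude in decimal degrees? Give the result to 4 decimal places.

31.5405°E

31° + 32.43′/60 = 31 + 0.54050 = 31.5405°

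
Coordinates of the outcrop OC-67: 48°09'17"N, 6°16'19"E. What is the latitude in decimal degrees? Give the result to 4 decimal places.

48.1547°N

48° + 9′/60 + 17″/3600 = 48 + 0.15000 + 0.00472 = 48.1547°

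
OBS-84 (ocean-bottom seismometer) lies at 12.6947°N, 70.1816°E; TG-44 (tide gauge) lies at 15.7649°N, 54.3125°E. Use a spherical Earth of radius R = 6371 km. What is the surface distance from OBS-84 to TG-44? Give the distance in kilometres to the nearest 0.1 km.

1743.6 km

Δφ = 3.0702°,  Δλ = -15.8691°
a = sin²(Δφ/2) + cos φ₁ cos φ₂ sin²(Δλ/2) = 0.018608
c = 2·arcsin(√a) = 0.273677 rad = 15.6805°
d = R·c = 6371 × 0.273677 = 1743.6 km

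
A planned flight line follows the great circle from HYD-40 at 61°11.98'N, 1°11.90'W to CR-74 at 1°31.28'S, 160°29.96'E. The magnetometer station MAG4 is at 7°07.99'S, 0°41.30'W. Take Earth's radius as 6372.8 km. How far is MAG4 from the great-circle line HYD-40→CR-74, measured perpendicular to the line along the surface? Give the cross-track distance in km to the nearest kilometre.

HYD-40: φ = +61.19967°, λ = -1.19833°
CR-74: φ = -1.52133°, λ = +160.49933°
MAG4: φ = -7.13317°, λ = -0.68833°
δ₁₃ = central angle HYD-40→MAG4 = 1.192653 rad  (haversine)
θ₁₃ = bearing HYD-40→MAG4 = 179.455°,  θ₁₂ = bearing HYD-40→CR-74 = 20.974°
dₓₜ = R·arcsin(sin δ₁₃ · sin(θ₁₃ − θ₁₂)) = 6372.8·arcsin(0.92935·sin(158.481°)) = 2216.877 km
|dₓₜ| = 2216.877 km

2217 km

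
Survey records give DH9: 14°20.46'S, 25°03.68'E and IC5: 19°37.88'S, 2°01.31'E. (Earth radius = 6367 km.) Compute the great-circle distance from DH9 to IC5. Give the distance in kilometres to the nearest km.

2516 km

DH9: φ = -14.34100°, λ = +25.06133°
IC5: φ = -19.63133°, λ = +2.02183°
Δφ = -5.2903°,  Δλ = -23.0395°
a = sin²(Δφ/2) + cos φ₁ cos φ₂ sin²(Δλ/2) = 0.038523
c = 2·arcsin(√a) = 0.395113 rad = 22.6383°
d = R·c = 6367 × 0.395113 = 2515.7 km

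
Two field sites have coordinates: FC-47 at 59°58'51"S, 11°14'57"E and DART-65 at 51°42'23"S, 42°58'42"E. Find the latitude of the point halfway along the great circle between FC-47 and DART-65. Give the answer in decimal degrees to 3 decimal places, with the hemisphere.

FC-47: φ = -59.98083°, λ = +11.24917°
DART-65: φ = -51.70639°, λ = +42.97833°
Bx = cos φ₂ cos Δλ = 0.527075,  By = cos φ₂ sin Δλ = 0.325899
φₘ = atan2(sin φ₁ + sin φ₂, √((cos φ₁ + Bx)² + By²)) = -56.85774°
λₘ = λ₁ + atan2(By, cos φ₁ + Bx) = 28.84914°

56.858°S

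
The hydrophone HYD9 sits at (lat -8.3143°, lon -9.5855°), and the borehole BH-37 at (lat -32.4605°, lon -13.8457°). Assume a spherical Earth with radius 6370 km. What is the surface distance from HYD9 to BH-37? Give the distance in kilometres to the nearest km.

2720 km

Δφ = -24.1462°,  Δλ = -4.2602°
a = sin²(Δφ/2) + cos φ₁ cos φ₂ sin²(Δλ/2) = 0.044901
c = 2·arcsin(√a) = 0.427035 rad = 24.4673°
d = R·c = 6370 × 0.427035 = 2720.2 km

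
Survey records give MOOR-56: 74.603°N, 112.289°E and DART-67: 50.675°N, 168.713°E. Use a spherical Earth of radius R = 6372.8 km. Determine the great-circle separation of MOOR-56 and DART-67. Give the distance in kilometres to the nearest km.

3668 km

Δφ = -23.9280°,  Δλ = 56.4240°
a = sin²(Δφ/2) + cos φ₁ cos φ₂ sin²(Δλ/2) = 0.080574
c = 2·arcsin(√a) = 0.575624 rad = 32.9808°
d = R·c = 6372.8 × 0.575624 = 3668.3 km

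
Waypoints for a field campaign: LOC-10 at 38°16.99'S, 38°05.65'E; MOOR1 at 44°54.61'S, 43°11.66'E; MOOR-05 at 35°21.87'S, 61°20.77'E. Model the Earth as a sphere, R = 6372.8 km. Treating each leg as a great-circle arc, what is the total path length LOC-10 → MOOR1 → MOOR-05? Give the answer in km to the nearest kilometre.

LOC-10: φ = -38.28317°, λ = +38.09417°
MOOR1: φ = -44.91017°, λ = +43.19433°
MOOR-05: φ = -35.36450°, λ = +61.34617°
LOC-10→MOOR1: c = 0.133384 rad, d = 850.03 km
MOOR1→MOOR-05: c = 0.292895 rad, d = 1866.56 km
Total = 850.03 + 1866.56 = 2716.59 km

2717 km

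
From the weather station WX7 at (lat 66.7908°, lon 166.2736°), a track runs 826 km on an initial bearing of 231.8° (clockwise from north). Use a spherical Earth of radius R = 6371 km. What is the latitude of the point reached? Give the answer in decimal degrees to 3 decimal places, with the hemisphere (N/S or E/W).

61.624°N

δ = d/R = 826/6371 = 0.129650 rad
φ₂ = arcsin(sin φ₁ cos δ + cos φ₁ sin δ cos θ)
   = arcsin(0.91907·0.99161 + 0.39409·0.12929·-0.61841) = 61.62429°
λ₂ = λ₁ + atan2(sin θ sin δ cos φ₁, cos δ − sin φ₁ sin φ₂) = 153.92940°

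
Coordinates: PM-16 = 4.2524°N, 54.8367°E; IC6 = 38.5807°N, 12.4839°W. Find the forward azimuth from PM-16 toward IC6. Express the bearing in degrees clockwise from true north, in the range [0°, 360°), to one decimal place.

Δλ = -67.3206°
y = sin Δλ · cos φ₂ = -0.721285
x = cos φ₁ sin φ₂ − sin φ₁ cos φ₂ cos Δλ = 0.599550
θ = atan2(y, x) = -50.2658° → 309.7342° (mod 360°)

309.7°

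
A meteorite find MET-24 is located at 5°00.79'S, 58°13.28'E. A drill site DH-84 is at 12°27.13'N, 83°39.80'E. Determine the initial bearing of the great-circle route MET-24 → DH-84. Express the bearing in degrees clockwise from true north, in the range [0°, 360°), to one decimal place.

55.2°

MET-24: φ = -5.01317°, λ = +58.22133°
DH-84: φ = +12.45217°, λ = +83.66333°
Δλ = 25.4420°
y = sin Δλ · cos φ₂ = 0.419492
x = cos φ₁ sin φ₂ − sin φ₁ cos φ₂ cos Δλ = 0.291854
θ = atan2(y, x) = 55.1724° → 55.1724° (mod 360°)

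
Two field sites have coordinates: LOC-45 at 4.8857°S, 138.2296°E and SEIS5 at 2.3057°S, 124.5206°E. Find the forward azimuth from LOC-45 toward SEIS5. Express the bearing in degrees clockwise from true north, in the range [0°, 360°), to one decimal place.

Δλ = -13.7090°
y = sin Δλ · cos φ₂ = -0.236799
x = cos φ₁ sin φ₂ − sin φ₁ cos φ₂ cos Δλ = 0.042590
θ = atan2(y, x) = -79.8040° → 280.1960° (mod 360°)

280.2°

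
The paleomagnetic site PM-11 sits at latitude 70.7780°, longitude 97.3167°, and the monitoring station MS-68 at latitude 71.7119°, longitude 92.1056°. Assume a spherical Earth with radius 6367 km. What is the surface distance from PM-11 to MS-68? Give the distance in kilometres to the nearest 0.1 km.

213.1 km

Δφ = 0.9339°,  Δλ = -5.2111°
a = sin²(Δφ/2) + cos φ₁ cos φ₂ sin²(Δλ/2) = 0.000280
c = 2·arcsin(√a) = 0.033463 rad = 1.9173°
d = R·c = 6367 × 0.033463 = 213.1 km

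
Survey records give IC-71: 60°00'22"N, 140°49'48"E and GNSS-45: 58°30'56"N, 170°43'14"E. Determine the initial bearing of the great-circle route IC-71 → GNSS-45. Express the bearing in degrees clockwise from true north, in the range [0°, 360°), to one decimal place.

82.5°

IC-71: φ = +60.00611°, λ = +140.83000°
GNSS-45: φ = +58.51556°, λ = +170.72056°
Δλ = 29.8906°
y = sin Δλ · cos φ₂ = 0.260269
x = cos φ₁ sin φ₂ − sin φ₁ cos φ₂ cos Δλ = 0.034157
θ = atan2(y, x) = 82.5235° → 82.5235° (mod 360°)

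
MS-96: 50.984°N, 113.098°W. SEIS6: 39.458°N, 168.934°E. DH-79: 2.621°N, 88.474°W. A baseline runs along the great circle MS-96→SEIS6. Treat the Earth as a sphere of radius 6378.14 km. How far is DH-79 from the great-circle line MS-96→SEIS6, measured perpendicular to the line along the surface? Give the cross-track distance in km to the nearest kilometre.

3292 km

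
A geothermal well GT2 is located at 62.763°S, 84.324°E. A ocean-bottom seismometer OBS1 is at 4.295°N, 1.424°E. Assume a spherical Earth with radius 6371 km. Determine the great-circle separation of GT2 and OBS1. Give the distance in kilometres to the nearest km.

10072 km

Δφ = 67.0580°,  Δλ = -82.9000°
a = sin²(Δφ/2) + cos φ₁ cos φ₂ sin²(Δλ/2) = 0.505089
c = 2·arcsin(√a) = 1.580974 rad = 90.5831°
d = R·c = 6371 × 1.580974 = 10072.4 km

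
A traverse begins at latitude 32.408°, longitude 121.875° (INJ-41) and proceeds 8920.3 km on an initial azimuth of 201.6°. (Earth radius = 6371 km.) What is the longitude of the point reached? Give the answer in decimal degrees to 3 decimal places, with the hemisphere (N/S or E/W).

92.114°E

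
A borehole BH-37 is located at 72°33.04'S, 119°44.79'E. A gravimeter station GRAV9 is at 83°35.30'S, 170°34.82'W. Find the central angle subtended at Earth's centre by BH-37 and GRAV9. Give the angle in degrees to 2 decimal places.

BH-37: φ = -72.55067°, λ = +119.74650°
GRAV9: φ = -83.58833°, λ = -170.58033°
Δφ = -11.0377°,  Δλ = 69.6732°
a = sin²(Δφ/2) + cos φ₁ cos φ₂ sin²(Δλ/2) = 0.020176
c = 2·arcsin(√a) = 0.285050 rad = 16.3321°

16.33°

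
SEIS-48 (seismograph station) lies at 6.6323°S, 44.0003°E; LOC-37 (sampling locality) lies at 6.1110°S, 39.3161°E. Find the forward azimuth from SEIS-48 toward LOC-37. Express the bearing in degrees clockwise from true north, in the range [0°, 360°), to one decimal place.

276.1°

Δλ = -4.6842°
y = sin Δλ · cos φ₂ = -0.081200
x = cos φ₁ sin φ₂ − sin φ₁ cos φ₂ cos Δλ = 0.008715
θ = atan2(y, x) = -83.8742° → 276.1258° (mod 360°)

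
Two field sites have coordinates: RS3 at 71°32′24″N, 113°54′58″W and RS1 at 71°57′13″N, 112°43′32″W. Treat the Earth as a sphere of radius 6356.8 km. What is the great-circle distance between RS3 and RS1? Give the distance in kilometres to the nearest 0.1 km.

61.8 km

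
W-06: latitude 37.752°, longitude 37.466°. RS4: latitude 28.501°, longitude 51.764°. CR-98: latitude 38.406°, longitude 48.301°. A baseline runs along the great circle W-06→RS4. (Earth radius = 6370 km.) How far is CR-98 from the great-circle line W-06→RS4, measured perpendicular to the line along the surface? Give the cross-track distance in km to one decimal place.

626.0 km

δ₁₃ = central angle W-06→CR-98 = 0.149208 rad  (haversine)
θ₁₃ = bearing W-06→CR-98 = 82.281°,  θ₁₂ = bearing W-06→RS4 = 123.581°
dₓₜ = R·arcsin(sin δ₁₃ · sin(θ₁₃ − θ₁₂)) = 6370·arcsin(0.14865·sin(-41.300°)) = -625.985 km
|dₓₜ| = 625.985 km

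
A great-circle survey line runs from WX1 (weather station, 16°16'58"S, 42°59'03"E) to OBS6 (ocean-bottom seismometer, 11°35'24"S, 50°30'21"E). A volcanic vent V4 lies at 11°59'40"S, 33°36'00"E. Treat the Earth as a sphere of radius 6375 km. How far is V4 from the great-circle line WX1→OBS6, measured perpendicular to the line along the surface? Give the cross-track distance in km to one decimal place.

924.1 km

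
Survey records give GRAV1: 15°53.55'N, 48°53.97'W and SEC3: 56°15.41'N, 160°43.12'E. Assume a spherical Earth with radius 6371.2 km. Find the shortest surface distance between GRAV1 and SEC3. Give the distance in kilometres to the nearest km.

GRAV1: φ = +15.89250°, λ = -48.89950°
SEC3: φ = +56.25683°, λ = +160.71867°
Δφ = 40.3643°,  Δλ = -150.3818°
a = sin²(Δφ/2) + cos φ₁ cos φ₂ sin²(Δλ/2) = 0.618366
c = 2·arcsin(√a) = 1.809798 rad = 103.6938°
d = R·c = 6371.2 × 1.809798 = 11530.6 km

11531 km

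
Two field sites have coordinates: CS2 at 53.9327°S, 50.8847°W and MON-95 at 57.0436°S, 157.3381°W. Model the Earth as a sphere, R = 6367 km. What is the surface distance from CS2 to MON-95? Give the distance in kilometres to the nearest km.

6003 km

Δφ = -3.1109°,  Δλ = -106.4534°
a = sin²(Δφ/2) + cos φ₁ cos φ₂ sin²(Δλ/2) = 0.206229
c = 2·arcsin(√a) = 0.942779 rad = 54.0173°
d = R·c = 6367 × 0.942779 = 6002.7 km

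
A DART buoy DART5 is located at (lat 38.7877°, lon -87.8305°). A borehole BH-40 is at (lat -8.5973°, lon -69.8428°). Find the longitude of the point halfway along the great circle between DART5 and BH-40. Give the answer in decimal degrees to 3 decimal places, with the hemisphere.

77.763°W

Bx = cos φ₂ cos Δλ = 0.940435,  By = cos φ₂ sin Δλ = 0.305343
φₘ = atan2(sin φ₁ + sin φ₂, √((cos φ₁ + Bx)² + By²)) = 15.27182°
λₘ = λ₁ + atan2(By, cos φ₁ + Bx) = -77.76342°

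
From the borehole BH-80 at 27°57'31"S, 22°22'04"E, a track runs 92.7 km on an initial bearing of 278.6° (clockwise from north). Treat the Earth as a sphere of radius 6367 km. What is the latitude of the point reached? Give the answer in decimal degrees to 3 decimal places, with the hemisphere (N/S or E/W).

27.831°S

BH-80: φ = -27.95861°, λ = +22.36778°
δ = d/R = 92.7/6367 = 0.014559 rad
φ₂ = arcsin(sin φ₁ cos δ + cos φ₁ sin δ cos θ)
   = arcsin(-0.46883·0.99989 + 0.88329·0.01456·0.14954) = -27.83073°
λ₂ = λ₁ + atan2(sin θ sin δ cos φ₁, cos δ − sin φ₁ sin φ₂) = 21.43507°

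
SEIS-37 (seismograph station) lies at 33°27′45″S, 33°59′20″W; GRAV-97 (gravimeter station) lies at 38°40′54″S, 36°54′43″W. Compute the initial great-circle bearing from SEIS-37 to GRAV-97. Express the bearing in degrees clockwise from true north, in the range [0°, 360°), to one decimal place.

203.5°

SEIS-37: φ = -33.46250°, λ = -33.98889°
GRAV-97: φ = -38.68167°, λ = -36.91194°
Δλ = -2.9231°
y = sin Δλ · cos φ₂ = -0.039808
x = cos φ₁ sin φ₂ − sin φ₁ cos φ₂ cos Δλ = -0.091526
θ = atan2(y, x) = -156.4939° → 203.5061° (mod 360°)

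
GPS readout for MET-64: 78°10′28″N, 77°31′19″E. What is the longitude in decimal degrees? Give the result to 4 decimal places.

77.5219°E

77° + 31′/60 + 19″/3600 = 77 + 0.51667 + 0.00528 = 77.5219°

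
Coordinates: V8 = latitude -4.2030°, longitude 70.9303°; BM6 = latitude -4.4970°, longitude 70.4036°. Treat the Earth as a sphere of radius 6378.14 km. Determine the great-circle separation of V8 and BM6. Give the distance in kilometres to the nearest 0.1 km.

67.0 km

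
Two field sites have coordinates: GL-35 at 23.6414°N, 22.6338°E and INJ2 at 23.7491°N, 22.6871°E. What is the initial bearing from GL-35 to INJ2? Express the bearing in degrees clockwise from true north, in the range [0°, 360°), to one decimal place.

Δλ = 0.0533°
y = sin Δλ · cos φ₂ = 0.000851
x = cos φ₁ sin φ₂ − sin φ₁ cos φ₂ cos Δλ = 0.001880
θ = atan2(y, x) = 24.3680° → 24.3680° (mod 360°)

24.4°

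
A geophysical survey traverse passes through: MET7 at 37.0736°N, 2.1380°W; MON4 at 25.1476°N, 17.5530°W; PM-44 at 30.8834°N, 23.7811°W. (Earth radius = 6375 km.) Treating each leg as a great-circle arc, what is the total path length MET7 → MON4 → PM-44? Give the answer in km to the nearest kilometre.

MET7→MON4: c = 0.309672 rad, d = 1974.16 km
MON4→PM-44: c = 0.138616 rad, d = 883.68 km
Total = 1974.16 + 883.68 = 2857.84 km

2858 km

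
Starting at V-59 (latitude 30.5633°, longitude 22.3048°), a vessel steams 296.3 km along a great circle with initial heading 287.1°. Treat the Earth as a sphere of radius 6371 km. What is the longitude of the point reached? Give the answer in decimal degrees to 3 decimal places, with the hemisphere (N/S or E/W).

δ = d/R = 296.3/6371 = 0.046508 rad
φ₂ = arcsin(sin φ₁ cos δ + cos φ₁ sin δ cos θ)
   = arcsin(0.50849·0.99892 + 0.86107·0.04649·0.29404) = 31.31288°
λ₂ = λ₁ + atan2(sin θ sin δ cos φ₁, cos δ − sin φ₁ sin φ₂) = 19.32341°

19.323°E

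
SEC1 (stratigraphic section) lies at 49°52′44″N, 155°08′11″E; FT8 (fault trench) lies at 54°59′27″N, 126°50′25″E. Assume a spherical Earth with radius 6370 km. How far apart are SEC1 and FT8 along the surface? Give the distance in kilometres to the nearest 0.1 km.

1984.8 km

SEC1: φ = +49.87889°, λ = +155.13639°
FT8: φ = +54.99083°, λ = +126.84028°
Δφ = 5.1119°,  Δλ = -28.2961°
a = sin²(Δφ/2) + cos φ₁ cos φ₂ sin²(Δλ/2) = 0.024077
c = 2·arcsin(√a) = 0.311592 rad = 17.8529°
d = R·c = 6370 × 0.311592 = 1984.8 km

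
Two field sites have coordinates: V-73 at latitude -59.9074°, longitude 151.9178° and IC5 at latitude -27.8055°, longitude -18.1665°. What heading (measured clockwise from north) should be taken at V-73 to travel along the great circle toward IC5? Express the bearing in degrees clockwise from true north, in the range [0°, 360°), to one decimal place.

188.8°

Δλ = -170.0843°
y = sin Δλ · cos φ₂ = -0.152316
x = cos φ₁ sin φ₂ − sin φ₁ cos φ₂ cos Δλ = -0.987771
θ = atan2(y, x) = -171.2339° → 188.7661° (mod 360°)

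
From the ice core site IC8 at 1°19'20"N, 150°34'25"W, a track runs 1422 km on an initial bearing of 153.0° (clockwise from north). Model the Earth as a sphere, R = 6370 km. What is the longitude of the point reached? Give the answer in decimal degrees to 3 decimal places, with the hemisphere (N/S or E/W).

144.715°W

IC8: φ = +1.32222°, λ = -150.57361°
δ = d/R = 1422/6370 = 0.223234 rad
φ₂ = arcsin(sin φ₁ cos δ + cos φ₁ sin δ cos θ)
   = arcsin(0.02308·0.97519 + 0.99973·0.22138·-0.89101) = -10.06120°
λ₂ = λ₁ + atan2(sin θ sin δ cos φ₁, cos δ − sin φ₁ sin φ₂) = -144.71487°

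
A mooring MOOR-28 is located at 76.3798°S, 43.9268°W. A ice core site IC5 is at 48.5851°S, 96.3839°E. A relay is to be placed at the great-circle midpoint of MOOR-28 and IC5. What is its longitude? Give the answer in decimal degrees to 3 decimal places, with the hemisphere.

78.998°E

Bx = cos φ₂ cos Δλ = -0.509042,  By = cos φ₂ sin Δλ = 0.422454
φₘ = atan2(sin φ₁ + sin φ₂, √((cos φ₁ + Bx)² + By²)) = -73.70626°
λₘ = λ₁ + atan2(By, cos φ₁ + Bx) = 78.99799°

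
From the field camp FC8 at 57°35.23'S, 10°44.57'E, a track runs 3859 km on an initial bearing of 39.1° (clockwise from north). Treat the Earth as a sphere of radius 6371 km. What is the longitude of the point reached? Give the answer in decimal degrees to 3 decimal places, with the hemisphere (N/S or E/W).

34.555°E

FC8: φ = -57.58717°, λ = +10.74283°
δ = d/R = 3859/6371 = 0.605713 rad
φ₂ = arcsin(sin φ₁ cos δ + cos φ₁ sin δ cos θ)
   = arcsin(-0.84421·0.82210 + 0.53602·0.56935·0.77605) = -27.20569°
λ₂ = λ₁ + atan2(sin θ sin δ cos φ₁, cos δ − sin φ₁ sin φ₂) = 34.55501°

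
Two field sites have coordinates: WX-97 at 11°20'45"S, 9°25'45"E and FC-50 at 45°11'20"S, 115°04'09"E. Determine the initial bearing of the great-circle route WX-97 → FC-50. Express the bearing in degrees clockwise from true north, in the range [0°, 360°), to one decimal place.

WX-97: φ = -11.34583°, λ = +9.42917°
FC-50: φ = -45.18889°, λ = +115.06917°
Δλ = 105.6400°
y = sin Δλ · cos φ₂ = 0.678677
x = cos φ₁ sin φ₂ − sin φ₁ cos φ₂ cos Δλ = -0.732949
θ = atan2(y, x) = 137.2017° → 137.2017° (mod 360°)

137.2°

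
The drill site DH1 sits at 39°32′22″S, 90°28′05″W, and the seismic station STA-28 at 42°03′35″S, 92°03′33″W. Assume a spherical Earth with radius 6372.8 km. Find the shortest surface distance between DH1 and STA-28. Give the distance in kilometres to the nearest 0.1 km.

DH1: φ = -39.53944°, λ = -90.46806°
STA-28: φ = -42.05972°, λ = -92.05917°
Δφ = -2.5203°,  Δλ = -1.5911°
a = sin²(Δφ/2) + cos φ₁ cos φ₂ sin²(Δλ/2) = 0.000594
c = 2·arcsin(√a) = 0.048750 rad = 2.7932°
d = R·c = 6372.8 × 0.048750 = 310.7 km

310.7 km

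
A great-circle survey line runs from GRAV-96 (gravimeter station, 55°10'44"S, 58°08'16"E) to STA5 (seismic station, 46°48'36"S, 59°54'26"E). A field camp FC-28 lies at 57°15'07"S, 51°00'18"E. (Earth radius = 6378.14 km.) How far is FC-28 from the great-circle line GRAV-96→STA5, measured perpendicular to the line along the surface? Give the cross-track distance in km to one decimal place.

387.8 km

GRAV-96: φ = -55.17889°, λ = +58.13778°
STA5: φ = -46.81000°, λ = +59.90722°
FC-28: φ = -57.25194°, λ = +51.00500°
δ₁₃ = central angle GRAV-96→FC-28 = 0.078058 rad  (haversine)
θ₁₃ = bearing GRAV-96→FC-28 = 239.471°,  θ₁₂ = bearing GRAV-96→STA5 = 8.277°
dₓₜ = R·arcsin(sin δ₁₃ · sin(θ₁₃ − θ₁₂)) = 6378.14·arcsin(0.07798·sin(231.195°)) = -387.820 km
|dₓₜ| = 387.820 km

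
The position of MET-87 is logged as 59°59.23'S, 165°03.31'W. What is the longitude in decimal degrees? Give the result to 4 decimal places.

165.0552°W

165° + 3.31′/60 = 165 + 0.05517 = 165.0552°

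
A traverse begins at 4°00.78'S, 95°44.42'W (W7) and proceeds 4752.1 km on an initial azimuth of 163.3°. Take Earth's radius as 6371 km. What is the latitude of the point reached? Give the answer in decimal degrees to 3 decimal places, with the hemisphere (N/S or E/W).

W7: φ = -4.01300°, λ = -95.74033°
δ = d/R = 4752.1/6371 = 0.745895 rad
φ₂ = arcsin(sin φ₁ cos δ + cos φ₁ sin δ cos θ)
   = arcsin(-0.06998·0.73448 + 0.99755·0.67863·-0.95782) = -44.41210°
λ₂ = λ₁ + atan2(sin θ sin δ cos φ₁, cos δ − sin φ₁ sin φ₂) = -79.89741°

44.412°S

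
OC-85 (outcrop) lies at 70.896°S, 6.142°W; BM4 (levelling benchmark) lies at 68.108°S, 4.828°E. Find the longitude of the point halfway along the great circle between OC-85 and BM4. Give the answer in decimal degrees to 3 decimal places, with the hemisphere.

0.299°W

Bx = cos φ₂ cos Δλ = 0.366045,  By = cos φ₂ sin Δλ = 0.070953
φₘ = atan2(sin φ₁ + sin φ₂, √((cos φ₁ + Bx)² + By²)) = -69.58773°
λₘ = λ₁ + atan2(By, cos φ₁ + Bx) = -0.29887°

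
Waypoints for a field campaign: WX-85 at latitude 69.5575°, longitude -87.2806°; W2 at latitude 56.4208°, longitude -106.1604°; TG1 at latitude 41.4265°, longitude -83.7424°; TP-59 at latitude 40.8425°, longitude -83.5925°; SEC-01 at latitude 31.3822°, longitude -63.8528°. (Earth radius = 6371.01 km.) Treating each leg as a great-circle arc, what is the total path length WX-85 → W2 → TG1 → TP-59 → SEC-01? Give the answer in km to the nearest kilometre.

6166 km

WX-85→W2: c = 0.271247 rad, d = 1728.12 km
W2→TG1: c = 0.363634 rad, d = 2316.72 km
TG1→TP-59: c = 0.010381 rad, d = 66.14 km
TP-59→SEC-01: c = 0.322494 rad, d = 2054.61 km
Total = 1728.12 + 2316.72 + 66.14 + 2054.61 = 6165.58 km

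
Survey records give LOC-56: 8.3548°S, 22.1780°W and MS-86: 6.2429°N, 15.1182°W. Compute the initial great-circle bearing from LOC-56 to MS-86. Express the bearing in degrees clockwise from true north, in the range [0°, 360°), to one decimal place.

Δλ = 7.0598°
y = sin Δλ · cos φ₂ = 0.122176
x = cos φ₁ sin φ₂ − sin φ₁ cos φ₂ cos Δλ = 0.250935
θ = atan2(y, x) = 25.9607° → 25.9607° (mod 360°)

26.0°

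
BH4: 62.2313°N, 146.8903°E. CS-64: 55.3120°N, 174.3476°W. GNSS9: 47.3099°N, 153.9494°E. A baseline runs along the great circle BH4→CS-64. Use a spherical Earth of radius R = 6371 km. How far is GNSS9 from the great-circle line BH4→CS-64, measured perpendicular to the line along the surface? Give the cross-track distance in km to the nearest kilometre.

δ₁₃ = central angle BH4→GNSS9 = 0.269570 rad  (haversine)
θ₁₃ = bearing BH4→GNSS9 = 161.767°,  θ₁₂ = bearing BH4→CS-64 = 91.537°
dₓₜ = R·arcsin(sin δ₁₃ · sin(θ₁₃ − θ₁₂)) = 6371·arcsin(0.26632·sin(70.230°)) = 1613.904 km
|dₓₜ| = 1613.904 km

1614 km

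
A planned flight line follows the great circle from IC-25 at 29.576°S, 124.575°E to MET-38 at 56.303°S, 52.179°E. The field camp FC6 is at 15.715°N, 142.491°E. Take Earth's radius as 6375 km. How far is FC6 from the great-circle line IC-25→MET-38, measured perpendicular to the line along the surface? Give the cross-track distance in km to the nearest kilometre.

δ₁₃ = central angle IC-25→FC6 = 0.846098 rad  (haversine)
θ₁₃ = bearing IC-25→FC6 = 23.298°,  θ₁₂ = bearing IC-25→MET-38 = 219.533°
dₓₜ = R·arcsin(sin δ₁₃ · sin(θ₁₃ − θ₁₂)) = 6375·arcsin(0.74870·sin(-196.235°)) = 1344.327 km
|dₓₜ| = 1344.327 km

1344 km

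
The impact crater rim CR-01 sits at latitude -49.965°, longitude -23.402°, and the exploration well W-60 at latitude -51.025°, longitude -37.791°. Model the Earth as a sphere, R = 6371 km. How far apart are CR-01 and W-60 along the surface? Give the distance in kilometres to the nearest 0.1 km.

1023.0 km

Δφ = -1.0600°,  Δλ = -14.3890°
a = sin²(Δφ/2) + cos φ₁ cos φ₂ sin²(Δλ/2) = 0.006431
c = 2·arcsin(√a) = 0.160565 rad = 9.1997°
d = R·c = 6371 × 0.160565 = 1023.0 km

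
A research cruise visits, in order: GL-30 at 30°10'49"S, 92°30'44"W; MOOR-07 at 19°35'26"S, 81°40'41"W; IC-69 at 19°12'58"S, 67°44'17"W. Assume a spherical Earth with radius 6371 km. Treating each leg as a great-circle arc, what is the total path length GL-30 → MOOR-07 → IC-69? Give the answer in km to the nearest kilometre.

GL-30: φ = -30.18028°, λ = -92.51222°
MOOR-07: φ = -19.59056°, λ = -81.67806°
IC-69: φ = -19.21611°, λ = -67.73806°
GL-30→MOOR-07: c = 0.251855 rad, d = 1604.57 km
MOOR-07→IC-69: c = 0.229510 rad, d = 1462.21 km
Total = 1604.57 + 1462.21 = 3066.78 km

3067 km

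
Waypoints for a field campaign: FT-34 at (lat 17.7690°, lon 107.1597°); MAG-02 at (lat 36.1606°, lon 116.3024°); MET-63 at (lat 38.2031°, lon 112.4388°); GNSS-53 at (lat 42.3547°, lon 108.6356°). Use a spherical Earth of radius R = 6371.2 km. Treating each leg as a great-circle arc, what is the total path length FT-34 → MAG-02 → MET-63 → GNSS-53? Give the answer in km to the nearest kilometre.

3208 km

FT-34→MAG-02: c = 0.350636 rad, d = 2233.97 km
MAG-02→MET-63: c = 0.064467 rad, d = 410.73 km
MET-63→GNSS-53: c = 0.088379 rad, d = 563.08 km
Total = 2233.97 + 410.73 + 563.08 = 3207.78 km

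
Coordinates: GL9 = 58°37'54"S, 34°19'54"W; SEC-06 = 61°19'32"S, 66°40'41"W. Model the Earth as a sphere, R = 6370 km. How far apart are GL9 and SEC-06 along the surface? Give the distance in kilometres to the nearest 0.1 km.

GL9: φ = -58.63167°, λ = -34.33167°
SEC-06: φ = -61.32556°, λ = -66.67806°
Δφ = -2.6939°,  Δλ = -32.3464°
a = sin²(Δφ/2) + cos φ₁ cos φ₂ sin²(Δλ/2) = 0.019931
c = 2·arcsin(√a) = 0.283302 rad = 16.2320°
d = R·c = 6370 × 0.283302 = 1804.6 km

1804.6 km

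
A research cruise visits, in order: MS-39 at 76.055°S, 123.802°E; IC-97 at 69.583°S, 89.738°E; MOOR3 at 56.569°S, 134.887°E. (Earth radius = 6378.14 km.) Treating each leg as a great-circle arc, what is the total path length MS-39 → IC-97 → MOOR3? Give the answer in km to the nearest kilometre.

MS-39→IC-97: c = 0.204307 rad, d = 1303.10 km
IC-97→MOOR3: c = 0.408622 rad, d = 2606.25 km
Total = 1303.10 + 2606.25 = 3909.35 km

3909 km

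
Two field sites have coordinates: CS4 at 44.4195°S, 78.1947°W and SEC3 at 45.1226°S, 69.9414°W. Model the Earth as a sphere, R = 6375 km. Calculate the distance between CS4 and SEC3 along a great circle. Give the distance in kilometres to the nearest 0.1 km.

Δφ = -0.7031°,  Δλ = 8.2533°
a = sin²(Δφ/2) + cos φ₁ cos φ₂ sin²(Δλ/2) = 0.002647
c = 2·arcsin(√a) = 0.102951 rad = 5.8986°
d = R·c = 6375 × 0.102951 = 656.3 km

656.3 km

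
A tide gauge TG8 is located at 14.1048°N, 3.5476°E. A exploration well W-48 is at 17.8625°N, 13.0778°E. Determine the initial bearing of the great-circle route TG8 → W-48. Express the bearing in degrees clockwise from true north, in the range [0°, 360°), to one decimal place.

Δλ = 9.5302°
y = sin Δλ · cos φ₂ = 0.157586
x = cos φ₁ sin φ₂ − sin φ₁ cos φ₂ cos Δλ = 0.068738
θ = atan2(y, x) = 66.4334° → 66.4334° (mod 360°)

66.4°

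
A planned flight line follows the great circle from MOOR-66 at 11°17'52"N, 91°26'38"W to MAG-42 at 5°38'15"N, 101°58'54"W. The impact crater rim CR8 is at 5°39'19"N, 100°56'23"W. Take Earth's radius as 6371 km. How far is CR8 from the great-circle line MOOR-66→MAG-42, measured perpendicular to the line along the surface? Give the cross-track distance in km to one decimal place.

MOOR-66: φ = +11.29778°, λ = -91.44389°
MAG-42: φ = +5.63750°, λ = -101.98167°
CR8: φ = +5.65528°, λ = -100.93972°
δ₁₃ = central angle MOOR-66→CR8 = 0.191166 rad  (haversine)
θ₁₃ = bearing MOOR-66→CR8 = 239.774°,  θ₁₂ = bearing MOOR-66→MAG-42 = 242.352°
dₓₜ = R·arcsin(sin δ₁₃ · sin(θ₁₃ − θ₁₂)) = 6371·arcsin(0.19000·sin(-2.578°)) = -54.441 km
|dₓₜ| = 54.441 km

54.4 km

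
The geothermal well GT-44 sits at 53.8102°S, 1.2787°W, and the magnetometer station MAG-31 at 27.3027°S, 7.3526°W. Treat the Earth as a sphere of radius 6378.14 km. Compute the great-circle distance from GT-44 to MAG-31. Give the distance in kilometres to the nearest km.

2993 km

Δφ = 26.5075°,  Δλ = -6.0739°
a = sin²(Δφ/2) + cos φ₁ cos φ₂ sin²(Δλ/2) = 0.054035
c = 2·arcsin(√a) = 0.469200 rad = 26.8832°
d = R·c = 6378.14 × 0.469200 = 2992.6 km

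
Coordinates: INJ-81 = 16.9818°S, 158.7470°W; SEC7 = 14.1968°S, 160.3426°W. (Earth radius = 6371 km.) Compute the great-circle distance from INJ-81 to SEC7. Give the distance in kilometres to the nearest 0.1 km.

Δφ = 2.7850°,  Δλ = -1.5956°
a = sin²(Δφ/2) + cos φ₁ cos φ₂ sin²(Δλ/2) = 0.000770
c = 2·arcsin(√a) = 0.055516 rad = 3.1808°
d = R·c = 6371 × 0.055516 = 353.7 km

353.7 km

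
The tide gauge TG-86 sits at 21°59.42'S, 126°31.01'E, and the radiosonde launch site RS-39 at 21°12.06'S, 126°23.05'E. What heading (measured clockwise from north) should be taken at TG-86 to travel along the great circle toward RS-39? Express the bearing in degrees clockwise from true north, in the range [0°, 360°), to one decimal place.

351.1°

TG-86: φ = -21.99033°, λ = +126.51683°
RS-39: φ = -21.20100°, λ = +126.38417°
Δλ = -0.1327°
y = sin Δλ · cos φ₂ = -0.002159
x = cos φ₁ sin φ₂ − sin φ₁ cos φ₂ cos Δλ = 0.013775
θ = atan2(y, x) = -8.9066° → 351.0934° (mod 360°)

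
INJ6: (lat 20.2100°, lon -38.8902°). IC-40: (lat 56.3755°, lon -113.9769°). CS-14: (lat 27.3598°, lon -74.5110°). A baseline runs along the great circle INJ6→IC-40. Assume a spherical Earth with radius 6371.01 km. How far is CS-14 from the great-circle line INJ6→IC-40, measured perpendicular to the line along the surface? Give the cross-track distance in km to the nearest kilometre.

2010 km

δ₁₃ = central angle INJ6→CS-14 = 0.580342 rad  (haversine)
θ₁₃ = bearing INJ6→CS-14 = 289.372°,  θ₁₂ = bearing INJ6→IC-40 = 323.840°
dₓₜ = R·arcsin(sin δ₁₃ · sin(θ₁₃ − θ₁₂)) = 6371.01·arcsin(0.54831·sin(-34.468°)) = -2010.207 km
|dₓₜ| = 2010.207 km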